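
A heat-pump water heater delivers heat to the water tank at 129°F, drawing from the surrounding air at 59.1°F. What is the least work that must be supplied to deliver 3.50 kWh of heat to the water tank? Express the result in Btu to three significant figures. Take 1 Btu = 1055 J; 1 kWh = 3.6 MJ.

1420 Btu

In absolute terms T_C = 288.21 K and T_H = 327.04 K, so ΔT = 38.83 K.
The reversible limit is COP_HP = T_H/ΔT = 8.422, so W_min = Q_H/COP = Q_H·ΔT/T_H.
W_min = 3.500 × 38.83/327.04 = 0.4156 kWh = 1418 Btu.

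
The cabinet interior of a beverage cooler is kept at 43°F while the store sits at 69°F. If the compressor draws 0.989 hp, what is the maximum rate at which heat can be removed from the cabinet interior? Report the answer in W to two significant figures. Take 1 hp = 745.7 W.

In absolute terms T_C = 279.26 K and T_H = 293.71 K, so ΔT = 14.44 K.
COP_Carnot = T_C/ΔT = 279.26/14.44 = 19.33.
Q̇_max = COP_Carnot × Ẇ = 19.33 × 0.9890 hp = 19.12 hp = 14260 W.

14000 W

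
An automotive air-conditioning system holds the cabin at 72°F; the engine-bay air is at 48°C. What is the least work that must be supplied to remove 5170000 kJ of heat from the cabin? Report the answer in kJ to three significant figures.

451000 kJ

In absolute terms T_C = 295.37 K and T_H = 321.15 K, so ΔT = 25.78 K.
The reversible limit is COP_R = T_C/ΔT = 11.46, so W_min = Q_C/COP = Q_C·ΔT/T_C.
W_min = 5170000 × 25.78/295.37 = 451200 kJ.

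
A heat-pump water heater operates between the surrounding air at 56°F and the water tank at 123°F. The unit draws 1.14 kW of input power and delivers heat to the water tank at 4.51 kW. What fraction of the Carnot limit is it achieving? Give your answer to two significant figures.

COP_actual = Q̇_H/Ẇ = 4.510/1.140 = 3.956.
In absolute terms T_C = 286.48 K and T_H = 323.71 K, so ΔT = 37.22 K.
COP_Carnot = T_H/ΔT = 323.71/37.22 = 8.697.
η_II = COP_actual/COP_Carnot = 3.956/8.697 = 0.4549.

0.45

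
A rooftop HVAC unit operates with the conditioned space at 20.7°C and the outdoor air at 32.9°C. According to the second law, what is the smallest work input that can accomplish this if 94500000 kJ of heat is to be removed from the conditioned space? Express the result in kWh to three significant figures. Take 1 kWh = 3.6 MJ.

In absolute terms T_C = 293.85 K and T_H = 306.05 K, so ΔT = 12.20 K.
The reversible limit is COP_R = T_C/ΔT = 24.09, so W_min = Q_C/COP = Q_C·ΔT/T_C.
W_min = 94500000 × 12.20/293.85 = 3923000 kJ = 1090 kWh.

1090 kWh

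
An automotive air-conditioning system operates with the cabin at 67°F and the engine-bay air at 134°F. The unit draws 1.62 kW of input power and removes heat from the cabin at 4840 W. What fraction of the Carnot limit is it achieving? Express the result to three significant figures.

Converting, Q̇_C = 4840 W = 4.840 kW, so COP_actual = Q̇_C/Ẇ = 4.840/1.620 = 2.988.
In absolute terms T_C = 292.59 K and T_H = 329.82 K, so ΔT = 37.22 K.
COP_Carnot = T_C/ΔT = 292.59/37.22 = 7.861.
η_II = COP_actual/COP_Carnot = 2.988/7.861 = 0.3801.

0.380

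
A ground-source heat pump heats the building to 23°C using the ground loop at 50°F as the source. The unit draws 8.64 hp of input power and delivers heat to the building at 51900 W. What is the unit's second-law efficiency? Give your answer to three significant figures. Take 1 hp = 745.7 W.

Converting, Q̇_H = 51900 W = 69.60 hp, so COP_actual = Q̇_H/Ẇ = 69.60/8.640 = 8.055.
In absolute terms T_C = 283.15 K and T_H = 296.15 K, so ΔT = 13.00 K.
COP_Carnot = T_H/ΔT = 296.15/13.00 = 22.78.
η_II = COP_actual/COP_Carnot = 8.055/22.78 = 0.3536.

0.354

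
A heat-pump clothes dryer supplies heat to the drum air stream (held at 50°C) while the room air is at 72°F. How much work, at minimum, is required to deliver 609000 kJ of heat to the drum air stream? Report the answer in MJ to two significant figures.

In absolute terms T_C = 295.37 K and T_H = 323.15 K, so ΔT = 27.78 K.
The reversible limit is COP_HP = T_H/ΔT = 11.63, so W_min = Q_H/COP = Q_H·ΔT/T_H.
W_min = 609000 × 27.78/323.15 = 52350 kJ = 52.35 MJ.

52 MJ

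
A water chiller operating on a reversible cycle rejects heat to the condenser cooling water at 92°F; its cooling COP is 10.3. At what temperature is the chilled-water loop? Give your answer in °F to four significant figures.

43.18 °F

For a Carnot refrigerator COP_R = T_C/(T_H − T_C), so T_C = COP·T_H/(1 + COP).
With T_H = 306.48 K, T_C = 10.3 × 306.48/11.30 = 279.36 K.
Converting, 279.36 K = 43.18°F.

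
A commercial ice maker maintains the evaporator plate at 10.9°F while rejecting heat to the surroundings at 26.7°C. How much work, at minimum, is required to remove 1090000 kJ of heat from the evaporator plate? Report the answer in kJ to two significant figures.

160000 kJ

In absolute terms T_C = 261.43 K and T_H = 299.85 K, so ΔT = 38.42 K.
The reversible limit is COP_R = T_C/ΔT = 6.804, so W_min = Q_C/COP = Q_C·ΔT/T_C.
W_min = 1090000 × 38.42/261.43 = 160200 kJ.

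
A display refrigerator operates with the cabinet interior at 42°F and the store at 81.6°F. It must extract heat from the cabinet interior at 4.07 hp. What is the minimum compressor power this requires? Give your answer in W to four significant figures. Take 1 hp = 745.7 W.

In absolute terms T_C = 278.71 K and T_H = 300.71 K, so ΔT = 22.00 K.
COP_Carnot = T_C/ΔT = 278.71/22.00 = 12.67.
Ẇ_min = Q̇/COP_Carnot = 4.070/12.67 = 0.3213 hp = 239.6 W.

239.6 W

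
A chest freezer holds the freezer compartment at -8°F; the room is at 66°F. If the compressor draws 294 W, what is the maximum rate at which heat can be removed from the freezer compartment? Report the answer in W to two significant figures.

In absolute terms T_C = 250.93 K and T_H = 292.04 K, so ΔT = 41.11 K.
COP_Carnot = T_C/ΔT = 250.93/41.11 = 6.104.
Q̇_max = COP_Carnot × Ẇ = 6.104 × 294.0 W = 1794 W.

1800 W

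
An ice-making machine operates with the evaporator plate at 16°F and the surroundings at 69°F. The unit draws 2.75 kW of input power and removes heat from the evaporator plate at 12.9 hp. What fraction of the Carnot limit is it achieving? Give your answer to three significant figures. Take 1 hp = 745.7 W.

0.390

Converting, Q̇_C = 12.90 hp = 9.620 kW, so COP_actual = Q̇_C/Ẇ = 9.620/2.750 = 3.498.
In absolute terms T_C = 264.26 K and T_H = 293.71 K, so ΔT = 29.44 K.
COP_Carnot = T_C/ΔT = 264.26/29.44 = 8.975.
η_II = COP_actual/COP_Carnot = 3.498/8.975 = 0.3898.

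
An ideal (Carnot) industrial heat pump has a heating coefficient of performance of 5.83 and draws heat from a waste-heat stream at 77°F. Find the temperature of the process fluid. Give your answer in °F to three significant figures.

COP_HP = T_H/(T_H − T_C) rearranges to T_H = COP·T_C/(COP − 1).
With T_C = 298.15 K, T_H = 5.83 × 298.15/4.830 = 359.88 K.
Converting, 359.88 K = 188.11°F.

188 °F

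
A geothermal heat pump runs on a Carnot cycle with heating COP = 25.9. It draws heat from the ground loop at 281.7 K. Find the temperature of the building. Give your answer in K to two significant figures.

290 K

COP_HP = T_H/(T_H − T_C) rearranges to T_H = COP·T_C/(COP − 1).
With T_C = 281.70 K, T_H = 25.9 × 281.70/24.90 = 293.01 K.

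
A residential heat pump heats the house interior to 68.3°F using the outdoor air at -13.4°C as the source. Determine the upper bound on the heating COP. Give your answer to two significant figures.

8.7

In absolute terms T_C = 259.75 K and T_H = 293.32 K, so ΔT = 33.57 K.
For a reversible cycle, COP_Carnot = T_H/ΔT = 293.32/33.57 = 8.738.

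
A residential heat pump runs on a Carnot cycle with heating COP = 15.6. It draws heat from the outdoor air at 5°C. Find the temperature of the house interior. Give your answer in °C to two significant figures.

COP_HP = T_H/(T_H − T_C) rearranges to T_H = COP·T_C/(COP − 1).
With T_C = 278.15 K, T_H = 15.6 × 278.15/14.60 = 297.20 K.
Converting, 297.20 K = 24.05°C.

24 °C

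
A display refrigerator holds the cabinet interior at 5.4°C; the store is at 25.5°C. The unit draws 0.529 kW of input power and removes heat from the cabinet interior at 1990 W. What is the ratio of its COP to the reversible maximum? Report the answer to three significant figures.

0.271

Converting, Q̇_C = 1990 W = 1.990 kW, so COP_actual = Q̇_C/Ẇ = 1.990/0.5290 = 3.762.
In absolute terms T_C = 278.55 K and T_H = 298.65 K, so ΔT = 20.10 K.
COP_Carnot = T_C/ΔT = 278.55/20.10 = 13.86.
η_II = COP_actual/COP_Carnot = 3.762/13.86 = 0.2715.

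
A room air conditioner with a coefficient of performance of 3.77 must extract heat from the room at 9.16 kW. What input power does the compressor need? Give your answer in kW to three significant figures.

2.43 kW

Ẇ = Q̇_C/COP = 9.160/3.77 = 2.430 kW.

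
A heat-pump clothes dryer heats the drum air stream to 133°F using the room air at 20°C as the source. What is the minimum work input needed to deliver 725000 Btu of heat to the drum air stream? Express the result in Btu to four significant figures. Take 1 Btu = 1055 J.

In absolute terms T_C = 293.15 K and T_H = 329.26 K, so ΔT = 36.11 K.
The reversible limit is COP_HP = T_H/ΔT = 9.118, so W_min = Q_H/COP = Q_H·ΔT/T_H.
W_min = 725000 × 36.11/329.26 = 79510 Btu.

79510 Btu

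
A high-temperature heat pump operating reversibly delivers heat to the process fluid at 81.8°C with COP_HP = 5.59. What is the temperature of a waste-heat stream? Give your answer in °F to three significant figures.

COP_HP = T_H/(T_H − T_C) gives T_H − T_C = T_H/COP.
With T_H = 354.95 K, T_C = 354.95 × (1 − 1/5.59) = 291.45 K.
Converting, 291.45 K = 64.94°F.

64.9 °F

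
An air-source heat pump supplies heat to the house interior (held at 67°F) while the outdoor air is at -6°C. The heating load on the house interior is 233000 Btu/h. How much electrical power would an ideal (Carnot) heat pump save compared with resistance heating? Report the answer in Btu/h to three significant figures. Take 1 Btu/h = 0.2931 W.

213000 Btu/h

In absolute terms T_C = 267.15 K and T_H = 292.59 K, so ΔT = 25.44 K.
COP_Carnot = T_H/ΔT = 292.59/25.44 = 11.50.
Resistance heating needs Ẇ_res = Q̇_H = 233000 Btu/h; the reversible heat pump needs only Ẇ_hp = Q̇_H/COP = 20260 Btu/h.
Saving = 233000 − 20260 = 212700 Btu/h.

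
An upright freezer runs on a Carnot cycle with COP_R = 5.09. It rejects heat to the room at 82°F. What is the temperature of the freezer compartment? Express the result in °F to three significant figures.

-6.94 °F

For a Carnot refrigerator COP_R = T_C/(T_H − T_C), so T_C = COP·T_H/(1 + COP).
With T_H = 300.93 K, T_C = 5.09 × 300.93/6.090 = 251.51 K.
Converting, 251.51 K = -6.94°F.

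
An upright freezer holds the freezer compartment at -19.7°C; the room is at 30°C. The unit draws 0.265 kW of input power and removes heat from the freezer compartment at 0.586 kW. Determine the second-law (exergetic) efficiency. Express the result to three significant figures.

COP_actual = Q̇_C/Ẇ = 0.5860/0.2650 = 2.211.
In absolute terms T_C = 253.45 K and T_H = 303.15 K, so ΔT = 49.70 K.
COP_Carnot = T_C/ΔT = 253.45/49.70 = 5.100.
η_II = COP_actual/COP_Carnot = 2.211/5.100 = 0.4336.

0.434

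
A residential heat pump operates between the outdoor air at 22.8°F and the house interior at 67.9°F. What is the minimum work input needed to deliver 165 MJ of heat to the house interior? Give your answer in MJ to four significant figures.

14.11 MJ

In absolute terms T_C = 268.04 K and T_H = 293.09 K, so ΔT = 25.06 K.
The reversible limit is COP_HP = T_H/ΔT = 11.70, so W_min = Q_H/COP = Q_H·ΔT/T_H.
W_min = 165.0 × 25.06/293.09 = 14.11 MJ.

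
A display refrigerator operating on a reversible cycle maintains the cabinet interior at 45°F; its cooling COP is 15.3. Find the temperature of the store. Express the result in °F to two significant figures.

78 °F

COP_R = T_C/(T_H − T_C) gives T_H − T_C = T_C/COP.
With T_C = 280.37 K, T_H = 280.37 × (1 + 1/15.3) = 298.70 K.
Converting, 298.70 K = 77.98°F.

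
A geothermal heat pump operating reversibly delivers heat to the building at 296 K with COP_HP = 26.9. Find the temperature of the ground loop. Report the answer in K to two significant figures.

COP_HP = T_H/(T_H − T_C) gives T_H − T_C = T_H/COP.
With T_H = 296.00 K, T_C = 296.00 × (1 − 1/26.9) = 285.00 K.

280 K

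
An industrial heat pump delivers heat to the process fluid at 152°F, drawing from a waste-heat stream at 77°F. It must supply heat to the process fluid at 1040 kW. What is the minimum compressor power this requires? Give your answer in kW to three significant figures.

In absolute terms T_C = 298.15 K and T_H = 339.82 K, so ΔT = 41.67 K.
COP_Carnot = T_H/ΔT = 339.82/41.67 = 8.156.
Ẇ_min = Q̇/COP_Carnot = 1040/8.156 = 127.5 kW.

128 kW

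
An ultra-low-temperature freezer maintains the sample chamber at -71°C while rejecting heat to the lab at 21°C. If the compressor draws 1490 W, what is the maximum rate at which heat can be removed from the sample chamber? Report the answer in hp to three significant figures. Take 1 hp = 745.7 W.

In absolute terms T_C = 202.15 K and T_H = 294.15 K, so ΔT = 92.00 K.
COP_Carnot = T_C/ΔT = 202.15/92.00 = 2.197.
Q̇_max = COP_Carnot × Ẇ = 2.197 × 1490 W = 3274 W = 4.390 hp.

4.39 hp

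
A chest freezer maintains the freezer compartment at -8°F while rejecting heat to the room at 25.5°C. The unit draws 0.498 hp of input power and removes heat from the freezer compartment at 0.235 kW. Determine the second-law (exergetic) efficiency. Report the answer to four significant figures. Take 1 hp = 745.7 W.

0.1204

Converting, Q̇_C = 0.2350 kW = 0.3151 hp, so COP_actual = Q̇_C/Ẇ = 0.3151/0.4980 = 0.6328.
In absolute terms T_C = 250.93 K and T_H = 298.65 K, so ΔT = 47.72 K.
COP_Carnot = T_C/ΔT = 250.93/47.72 = 5.258.
η_II = COP_actual/COP_Carnot = 0.6328/5.258 = 0.1204.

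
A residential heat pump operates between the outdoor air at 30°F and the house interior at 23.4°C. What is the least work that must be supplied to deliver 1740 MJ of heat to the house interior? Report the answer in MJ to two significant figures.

In absolute terms T_C = 272.04 K and T_H = 296.55 K, so ΔT = 24.51 K.
The reversible limit is COP_HP = T_H/ΔT = 12.10, so W_min = Q_H/COP = Q_H·ΔT/T_H.
W_min = 1740 × 24.51/296.55 = 143.8 MJ.

140 MJ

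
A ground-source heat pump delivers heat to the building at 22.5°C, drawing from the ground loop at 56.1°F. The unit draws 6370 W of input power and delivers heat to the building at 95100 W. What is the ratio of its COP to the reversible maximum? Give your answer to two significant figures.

0.46

COP_actual = Q̇_H/Ẇ = 95100/6370 = 14.93.
In absolute terms T_C = 286.54 K and T_H = 295.65 K, so ΔT = 9.111 K.
COP_Carnot = T_H/ΔT = 295.65/9.111 = 32.45.
η_II = COP_actual/COP_Carnot = 14.93/32.45 = 0.4601.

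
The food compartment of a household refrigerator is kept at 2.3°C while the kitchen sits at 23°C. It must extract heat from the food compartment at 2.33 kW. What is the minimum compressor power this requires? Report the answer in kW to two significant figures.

In absolute terms T_C = 275.45 K and T_H = 296.15 K, so ΔT = 20.70 K.
COP_Carnot = T_C/ΔT = 275.45/20.70 = 13.31.
Ẇ_min = Q̇/COP_Carnot = 2.330/13.31 = 0.1751 kW.

0.18 kW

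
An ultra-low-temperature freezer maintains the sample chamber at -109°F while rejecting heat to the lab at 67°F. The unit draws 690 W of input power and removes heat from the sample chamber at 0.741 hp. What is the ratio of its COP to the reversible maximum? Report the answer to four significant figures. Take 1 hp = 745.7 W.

Converting, Q̇_C = 0.7410 hp = 552.6 W, so COP_actual = Q̇_C/Ẇ = 552.6/690.0 = 0.8008.
In absolute terms T_C = 194.82 K and T_H = 292.59 K, so ΔT = 97.78 K.
COP_Carnot = T_C/ΔT = 194.82/97.78 = 1.992.
η_II = COP_actual/COP_Carnot = 0.8008/1.992 = 0.4019.

0.4019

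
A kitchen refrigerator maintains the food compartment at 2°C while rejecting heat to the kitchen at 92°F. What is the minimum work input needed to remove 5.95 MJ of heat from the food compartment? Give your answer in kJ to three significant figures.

678 kJ

In absolute terms T_C = 275.15 K and T_H = 306.48 K, so ΔT = 31.33 K.
The reversible limit is COP_R = T_C/ΔT = 8.781, so W_min = Q_C/COP = Q_C·ΔT/T_C.
W_min = 5.950 × 31.33/275.15 = 0.6776 MJ = 677.6 kJ.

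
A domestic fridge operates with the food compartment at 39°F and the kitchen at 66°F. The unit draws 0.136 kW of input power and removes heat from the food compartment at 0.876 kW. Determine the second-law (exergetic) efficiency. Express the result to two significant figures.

COP_actual = Q̇_C/Ẇ = 0.8760/0.1360 = 6.441.
In absolute terms T_C = 277.04 K and T_H = 292.04 K, so ΔT = 15.00 K.
COP_Carnot = T_C/ΔT = 277.04/15.00 = 18.47.
η_II = COP_actual/COP_Carnot = 6.441/18.47 = 0.3488.

0.35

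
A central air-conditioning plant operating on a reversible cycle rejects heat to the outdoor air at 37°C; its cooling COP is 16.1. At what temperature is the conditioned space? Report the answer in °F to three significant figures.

For a Carnot refrigerator COP_R = T_C/(T_H − T_C), so T_C = COP·T_H/(1 + COP).
With T_H = 310.15 K, T_C = 16.1 × 310.15/17.10 = 292.01 K.
Converting, 292.01 K = 65.95°F.

66.0 °F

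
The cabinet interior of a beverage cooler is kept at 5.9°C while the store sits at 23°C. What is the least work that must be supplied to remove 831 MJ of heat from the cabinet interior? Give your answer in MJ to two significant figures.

51 MJ

In absolute terms T_C = 279.05 K and T_H = 296.15 K, so ΔT = 17.10 K.
The reversible limit is COP_R = T_C/ΔT = 16.32, so W_min = Q_C/COP = Q_C·ΔT/T_C.
W_min = 831.0 × 17.10/279.05 = 50.92 MJ.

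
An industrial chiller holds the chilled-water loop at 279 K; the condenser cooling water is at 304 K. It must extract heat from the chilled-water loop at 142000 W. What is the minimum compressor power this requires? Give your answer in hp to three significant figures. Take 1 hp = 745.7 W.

17.1 hp

The reservoir spacing is ΔT = 304 − 279 = 25.00 K.
COP_Carnot = T_C/ΔT = 279.00/25.00 = 11.16.
Ẇ_min = Q̇/COP_Carnot = 142000/11.16 = 12720 W = 17.06 hp.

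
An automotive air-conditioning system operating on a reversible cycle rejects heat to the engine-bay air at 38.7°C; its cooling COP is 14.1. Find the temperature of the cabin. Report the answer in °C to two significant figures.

18 °C

For a Carnot refrigerator COP_R = T_C/(T_H − T_C), so T_C = COP·T_H/(1 + COP).
With T_H = 311.85 K, T_C = 14.1 × 311.85/15.10 = 291.20 K.
Converting, 291.20 K = 18.05°C.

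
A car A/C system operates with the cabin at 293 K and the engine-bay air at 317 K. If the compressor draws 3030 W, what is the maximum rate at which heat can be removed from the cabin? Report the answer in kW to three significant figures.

The reservoir spacing is ΔT = 317 − 293 = 24.00 K.
COP_Carnot = T_C/ΔT = 293.00/24.00 = 12.21.
Q̇_max = COP_Carnot × Ẇ = 12.21 × 3030 W = 36990 W = 36.99 kW.

37.0 kW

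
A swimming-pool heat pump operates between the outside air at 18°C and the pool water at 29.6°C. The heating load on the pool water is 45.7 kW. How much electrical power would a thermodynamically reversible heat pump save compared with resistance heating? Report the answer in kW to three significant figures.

In absolute terms T_C = 291.15 K and T_H = 302.75 K, so ΔT = 11.60 K.
COP_Carnot = T_H/ΔT = 302.75/11.60 = 26.10.
Resistance heating needs Ẇ_res = Q̇_H = 45.70 kW; the reversible heat pump needs only Ẇ_hp = Q̇_H/COP = 1.751 kW.
Saving = 45.70 − 1.751 = 43.95 kW.

43.9 kW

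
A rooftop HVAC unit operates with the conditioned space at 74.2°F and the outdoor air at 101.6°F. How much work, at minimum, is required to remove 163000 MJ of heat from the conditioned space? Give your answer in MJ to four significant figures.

In absolute terms T_C = 296.59 K and T_H = 311.82 K, so ΔT = 15.22 K.
The reversible limit is COP_R = T_C/ΔT = 19.48, so W_min = Q_C/COP = Q_C·ΔT/T_C.
W_min = 163000 × 15.22/296.59 = 8366 MJ.

8366 MJ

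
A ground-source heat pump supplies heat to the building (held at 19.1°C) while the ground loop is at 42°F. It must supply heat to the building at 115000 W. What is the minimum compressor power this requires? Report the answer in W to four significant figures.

In absolute terms T_C = 278.71 K and T_H = 292.25 K, so ΔT = 13.54 K.
COP_Carnot = T_H/ΔT = 292.25/13.54 = 21.58.
Ẇ_min = Q̇/COP_Carnot = 115000/21.58 = 5330 W.

5330 W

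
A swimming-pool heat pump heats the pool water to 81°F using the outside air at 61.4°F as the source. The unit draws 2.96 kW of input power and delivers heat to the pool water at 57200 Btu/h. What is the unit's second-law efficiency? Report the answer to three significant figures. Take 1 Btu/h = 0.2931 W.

0.205

Converting, Q̇_H = 57200 Btu/h = 16.77 kW, so COP_actual = Q̇_H/Ẇ = 16.77/2.960 = 5.664.
In absolute terms T_C = 289.48 K and T_H = 300.37 K, so ΔT = 10.89 K.
COP_Carnot = T_H/ΔT = 300.37/10.89 = 27.59.
η_II = COP_actual/COP_Carnot = 5.664/27.59 = 0.2053.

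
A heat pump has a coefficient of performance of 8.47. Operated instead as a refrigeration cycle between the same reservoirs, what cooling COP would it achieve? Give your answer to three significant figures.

7.47

Since Q_H = Q_C + W for any cycle, COP_R = Q_C/W = Q_H/W − 1.
COP_R = 8.47 − 1 = 7.47.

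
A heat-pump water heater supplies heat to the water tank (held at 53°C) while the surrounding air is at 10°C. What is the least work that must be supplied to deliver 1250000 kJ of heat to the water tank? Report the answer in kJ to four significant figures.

In absolute terms T_C = 283.15 K and T_H = 326.15 K, so ΔT = 43.00 K.
The reversible limit is COP_HP = T_H/ΔT = 7.585, so W_min = Q_H/COP = Q_H·ΔT/T_H.
W_min = 1250000 × 43.00/326.15 = 164800 kJ.

164800 kJ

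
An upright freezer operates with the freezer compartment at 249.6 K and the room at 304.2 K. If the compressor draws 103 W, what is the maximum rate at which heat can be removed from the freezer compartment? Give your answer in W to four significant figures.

470.9 W

The reservoir spacing is ΔT = 304.2 − 249.6 = 54.60 K.
COP_Carnot = T_C/ΔT = 249.60/54.60 = 4.571.
Q̇_max = COP_Carnot × Ẇ = 4.571 × 103.0 W = 470.9 W.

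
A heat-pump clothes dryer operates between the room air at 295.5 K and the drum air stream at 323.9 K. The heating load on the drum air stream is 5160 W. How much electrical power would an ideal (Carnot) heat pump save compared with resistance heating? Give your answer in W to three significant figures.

The reservoir spacing is ΔT = 323.9 − 295.5 = 28.40 K.
COP_Carnot = T_H/ΔT = 323.90/28.40 = 11.40.
Resistance heating needs Ẇ_res = Q̇_H = 5160 W; the reversible heat pump needs only Ẇ_hp = Q̇_H/COP = 452.4 W.
Saving = 5160 − 452.4 = 4708 W.

4710 W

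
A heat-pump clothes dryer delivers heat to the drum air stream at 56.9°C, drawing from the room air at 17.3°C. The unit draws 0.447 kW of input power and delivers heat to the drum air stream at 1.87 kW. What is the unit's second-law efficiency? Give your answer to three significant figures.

COP_actual = Q̇_H/Ẇ = 1.870/0.4470 = 4.183.
In absolute terms T_C = 290.45 K and T_H = 330.05 K, so ΔT = 39.60 K.
COP_Carnot = T_H/ΔT = 330.05/39.60 = 8.335.
η_II = COP_actual/COP_Carnot = 4.183/8.335 = 0.5019.

0.502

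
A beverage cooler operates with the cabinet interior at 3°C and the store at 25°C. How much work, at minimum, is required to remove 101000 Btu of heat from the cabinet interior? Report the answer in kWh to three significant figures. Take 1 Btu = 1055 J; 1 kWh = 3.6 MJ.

In absolute terms T_C = 276.15 K and T_H = 298.15 K, so ΔT = 22.00 K.
The reversible limit is COP_R = T_C/ΔT = 12.55, so W_min = Q_C/COP = Q_C·ΔT/T_C.
W_min = 101000 × 22.00/276.15 = 8046 Btu = 2.358 kWh.

2.36 kWh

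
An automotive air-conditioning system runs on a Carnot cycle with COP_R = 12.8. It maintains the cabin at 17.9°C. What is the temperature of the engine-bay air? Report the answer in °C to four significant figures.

COP_R = T_C/(T_H − T_C) gives T_H − T_C = T_C/COP.
With T_C = 291.05 K, T_H = 291.05 × (1 + 1/12.8) = 313.79 K.
Converting, 313.79 K = 40.64°C.

40.64 °C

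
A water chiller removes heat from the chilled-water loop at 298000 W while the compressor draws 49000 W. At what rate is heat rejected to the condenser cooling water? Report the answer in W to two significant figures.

For a cyclic device the first law requires Q̇_H = Q̇_C + Ẇ.
Q̇_H = Q̇_C + Ẇ = 347000 W.

350000 W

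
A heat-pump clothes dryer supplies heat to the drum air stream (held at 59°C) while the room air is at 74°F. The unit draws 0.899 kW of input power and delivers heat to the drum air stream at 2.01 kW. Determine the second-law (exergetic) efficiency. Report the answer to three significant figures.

COP_actual = Q̇_H/Ẇ = 2.010/0.8990 = 2.236.
In absolute terms T_C = 296.48 K and T_H = 332.15 K, so ΔT = 35.67 K.
COP_Carnot = T_H/ΔT = 332.15/35.67 = 9.313.
η_II = COP_actual/COP_Carnot = 2.236/9.313 = 0.2401.

0.240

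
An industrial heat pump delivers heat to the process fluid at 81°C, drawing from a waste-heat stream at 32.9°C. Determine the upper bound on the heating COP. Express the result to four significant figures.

7.363

In absolute terms T_C = 306.05 K and T_H = 354.15 K, so ΔT = 48.10 K.
For a reversible cycle, COP_Carnot = T_H/ΔT = 354.15/48.10 = 7.363.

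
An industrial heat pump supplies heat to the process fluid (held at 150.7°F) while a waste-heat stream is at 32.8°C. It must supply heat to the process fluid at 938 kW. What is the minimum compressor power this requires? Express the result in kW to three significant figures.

91.7 kW

In absolute terms T_C = 305.95 K and T_H = 339.09 K, so ΔT = 33.14 K.
COP_Carnot = T_H/ΔT = 339.09/33.14 = 10.23.
Ẇ_min = Q̇/COP_Carnot = 938.0/10.23 = 91.68 kW.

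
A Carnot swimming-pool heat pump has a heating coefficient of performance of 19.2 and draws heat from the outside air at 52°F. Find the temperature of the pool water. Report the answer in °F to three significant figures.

80.1 °F

COP_HP = T_H/(T_H − T_C) rearranges to T_H = COP·T_C/(COP − 1).
With T_C = 284.26 K, T_H = 19.2 × 284.26/18.20 = 299.88 K.
Converting, 299.88 K = 80.11°F.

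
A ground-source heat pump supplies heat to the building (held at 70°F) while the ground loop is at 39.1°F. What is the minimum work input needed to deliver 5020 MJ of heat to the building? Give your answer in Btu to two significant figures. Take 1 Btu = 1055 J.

280000 Btu

In absolute terms T_C = 277.09 K and T_H = 294.26 K, so ΔT = 17.17 K.
The reversible limit is COP_HP = T_H/ΔT = 17.14, so W_min = Q_H/COP = Q_H·ΔT/T_H.
W_min = 5020 × 17.17/294.26 = 292.9 MJ = 277600 Btu.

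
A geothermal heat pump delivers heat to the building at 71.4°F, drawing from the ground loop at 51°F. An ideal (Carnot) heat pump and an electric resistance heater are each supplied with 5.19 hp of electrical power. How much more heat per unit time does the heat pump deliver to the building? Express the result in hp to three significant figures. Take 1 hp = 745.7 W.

In absolute terms T_C = 283.71 K and T_H = 295.04 K, so ΔT = 11.33 K.
COP_Carnot = T_H/ΔT = 295.04/11.33 = 26.03.
The heat pump delivers Q̇_H = COP × Ẇ = 135.1 hp; the resistance heater delivers Ẇ = 5.190 hp.
Extra = (COP − 1)·Ẇ = 129.9 hp.

130 hp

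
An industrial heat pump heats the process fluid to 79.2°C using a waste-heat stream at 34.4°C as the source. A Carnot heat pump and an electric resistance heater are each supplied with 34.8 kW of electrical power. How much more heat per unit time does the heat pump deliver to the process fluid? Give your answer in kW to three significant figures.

239 kW

In absolute terms T_C = 307.55 K and T_H = 352.35 K, so ΔT = 44.80 K.
COP_Carnot = T_H/ΔT = 352.35/44.80 = 7.865.
The heat pump delivers Q̇_H = COP × Ẇ = 273.7 kW; the resistance heater delivers Ẇ = 34.80 kW.
Extra = (COP − 1)·Ẇ = 238.9 kW.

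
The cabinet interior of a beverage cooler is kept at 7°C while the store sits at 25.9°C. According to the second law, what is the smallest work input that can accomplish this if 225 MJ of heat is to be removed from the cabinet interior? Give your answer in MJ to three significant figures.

In absolute terms T_C = 280.15 K and T_H = 299.05 K, so ΔT = 18.90 K.
The reversible limit is COP_R = T_C/ΔT = 14.82, so W_min = Q_C/COP = Q_C·ΔT/T_C.
W_min = 225.0 × 18.90/280.15 = 15.18 MJ.

15.2 MJ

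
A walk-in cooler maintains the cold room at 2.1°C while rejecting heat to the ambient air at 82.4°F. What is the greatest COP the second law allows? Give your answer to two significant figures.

In absolute terms T_C = 275.25 K and T_H = 301.15 K, so ΔT = 25.90 K.
For a reversible cycle, COP_Carnot = T_C/ΔT = 275.25/25.90 = 10.63.

11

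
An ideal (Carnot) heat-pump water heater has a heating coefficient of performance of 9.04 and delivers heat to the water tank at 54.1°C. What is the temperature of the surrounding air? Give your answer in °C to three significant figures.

COP_HP = T_H/(T_H − T_C) gives T_H − T_C = T_H/COP.
With T_H = 327.25 K, T_C = 327.25 × (1 − 1/9.04) = 291.05 K.
Converting, 291.05 K = 17.90°C.

17.9 °C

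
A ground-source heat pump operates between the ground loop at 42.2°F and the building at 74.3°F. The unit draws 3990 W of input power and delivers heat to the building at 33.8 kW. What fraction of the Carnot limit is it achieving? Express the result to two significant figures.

0.51

Converting, Q̇_H = 33.80 kW = 33800 W, so COP_actual = Q̇_H/Ẇ = 33800/3990 = 8.471.
In absolute terms T_C = 278.82 K and T_H = 296.65 K, so ΔT = 17.83 K.
COP_Carnot = T_H/ΔT = 296.65/17.83 = 16.63.
η_II = COP_actual/COP_Carnot = 8.471/16.63 = 0.5093.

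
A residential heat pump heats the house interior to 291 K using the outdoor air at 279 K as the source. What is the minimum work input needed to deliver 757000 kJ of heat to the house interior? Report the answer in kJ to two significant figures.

The reservoir spacing is ΔT = 291 − 279 = 12.00 K.
The reversible limit is COP_HP = T_H/ΔT = 24.25, so W_min = Q_H/COP = Q_H·ΔT/T_H.
W_min = 757000 × 12.00/291.00 = 31220 kJ.

31000 kJ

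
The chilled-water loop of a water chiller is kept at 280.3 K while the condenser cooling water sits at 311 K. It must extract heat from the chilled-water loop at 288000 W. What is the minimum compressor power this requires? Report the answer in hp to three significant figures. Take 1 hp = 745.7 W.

The reservoir spacing is ΔT = 311 − 280.3 = 30.70 K.
COP_Carnot = T_C/ΔT = 280.30/30.70 = 9.130.
Ẇ_min = Q̇/COP_Carnot = 288000/9.130 = 31540 W = 42.30 hp.

42.3 hp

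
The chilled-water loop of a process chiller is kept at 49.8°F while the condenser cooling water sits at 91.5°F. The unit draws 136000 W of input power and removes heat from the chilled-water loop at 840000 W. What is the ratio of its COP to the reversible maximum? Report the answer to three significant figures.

COP_actual = Q̇_C/Ẇ = 840000/136000 = 6.176.
In absolute terms T_C = 283.04 K and T_H = 306.21 K, so ΔT = 23.17 K.
COP_Carnot = T_C/ΔT = 283.04/23.17 = 12.22.
η_II = COP_actual/COP_Carnot = 6.176/12.22 = 0.5055.

0.506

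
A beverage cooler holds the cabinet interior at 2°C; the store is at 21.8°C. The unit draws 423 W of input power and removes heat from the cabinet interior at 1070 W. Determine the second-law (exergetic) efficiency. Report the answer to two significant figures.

0.18

COP_actual = Q̇_C/Ẇ = 1070/423.0 = 2.530.
In absolute terms T_C = 275.15 K and T_H = 294.95 K, so ΔT = 19.80 K.
COP_Carnot = T_C/ΔT = 275.15/19.80 = 13.90.
η_II = COP_actual/COP_Carnot = 2.530/13.90 = 0.1820.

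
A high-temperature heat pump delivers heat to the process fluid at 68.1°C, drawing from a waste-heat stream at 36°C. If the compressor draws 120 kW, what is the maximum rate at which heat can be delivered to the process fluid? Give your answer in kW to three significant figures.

In absolute terms T_C = 309.15 K and T_H = 341.25 K, so ΔT = 32.10 K.
COP_Carnot = T_H/ΔT = 341.25/32.10 = 10.63.
Q̇_max = COP_Carnot × Ẇ = 10.63 × 120.0 kW = 1276 kW.

1280 kW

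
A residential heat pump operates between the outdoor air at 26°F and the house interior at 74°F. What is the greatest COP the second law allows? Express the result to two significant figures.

11

In absolute terms T_C = 269.82 K and T_H = 296.48 K, so ΔT = 26.67 K.
For a reversible cycle, COP_Carnot = T_H/ΔT = 296.48/26.67 = 11.12.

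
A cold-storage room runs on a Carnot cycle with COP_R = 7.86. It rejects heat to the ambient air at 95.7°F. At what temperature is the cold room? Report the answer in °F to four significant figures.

For a Carnot refrigerator COP_R = T_C/(T_H − T_C), so T_C = COP·T_H/(1 + COP).
With T_H = 308.54 K, T_C = 7.86 × 308.54/8.860 = 273.72 K.
Converting, 273.72 K = 33.02°F.

33.02 °F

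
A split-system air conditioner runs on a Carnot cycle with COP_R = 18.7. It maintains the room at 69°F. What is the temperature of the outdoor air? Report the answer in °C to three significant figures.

36.3 °C

COP_R = T_C/(T_H − T_C) gives T_H − T_C = T_C/COP.
With T_C = 293.71 K, T_H = 293.71 × (1 + 1/18.7) = 309.41 K.
Converting, 309.41 K = 36.26°C.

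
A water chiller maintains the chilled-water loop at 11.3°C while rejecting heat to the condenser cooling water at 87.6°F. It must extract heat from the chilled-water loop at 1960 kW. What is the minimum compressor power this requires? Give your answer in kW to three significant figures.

In absolute terms T_C = 284.45 K and T_H = 304.04 K, so ΔT = 19.59 K.
COP_Carnot = T_C/ΔT = 284.45/19.59 = 14.52.
Ẇ_min = Q̇/COP_Carnot = 1960/14.52 = 135.0 kW.

135 kW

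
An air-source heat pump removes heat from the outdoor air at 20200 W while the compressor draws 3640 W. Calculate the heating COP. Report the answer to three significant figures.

The first law gives Q̇_H = Q̇_C + Ẇ, so the three rates are Q̇_C = 20200, Q̇_H = 23840, Ẇ = 3640 W.
COP_HP = Q̇_H/Ẇ = 23840/3640 = 6.549.

6.55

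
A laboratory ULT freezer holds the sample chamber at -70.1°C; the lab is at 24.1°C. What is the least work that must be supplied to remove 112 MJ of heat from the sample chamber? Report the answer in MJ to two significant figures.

52 MJ

In absolute terms T_C = 203.05 K and T_H = 297.25 K, so ΔT = 94.20 K.
The reversible limit is COP_R = T_C/ΔT = 2.156, so W_min = Q_C/COP = Q_C·ΔT/T_C.
W_min = 112.0 × 94.20/203.05 = 51.96 MJ.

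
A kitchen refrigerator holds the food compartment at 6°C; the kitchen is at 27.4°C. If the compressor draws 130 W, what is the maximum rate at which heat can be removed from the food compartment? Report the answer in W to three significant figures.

In absolute terms T_C = 279.15 K and T_H = 300.55 K, so ΔT = 21.40 K.
COP_Carnot = T_C/ΔT = 279.15/21.40 = 13.04.
Q̇_max = COP_Carnot × Ẇ = 13.04 × 130.0 W = 1696 W.

1700 W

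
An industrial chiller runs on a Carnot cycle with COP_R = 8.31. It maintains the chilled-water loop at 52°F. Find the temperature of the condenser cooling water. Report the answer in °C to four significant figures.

45.32 °C

COP_R = T_C/(T_H − T_C) gives T_H − T_C = T_C/COP.
With T_C = 284.26 K, T_H = 284.26 × (1 + 1/8.31) = 318.47 K.
Converting, 318.47 K = 45.32°C.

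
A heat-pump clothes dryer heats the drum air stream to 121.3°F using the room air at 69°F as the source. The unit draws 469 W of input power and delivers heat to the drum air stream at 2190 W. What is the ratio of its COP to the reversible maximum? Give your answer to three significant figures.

COP_actual = Q̇_H/Ẇ = 2190/469.0 = 4.670.
In absolute terms T_C = 293.71 K and T_H = 322.76 K, so ΔT = 29.06 K.
COP_Carnot = T_H/ΔT = 322.76/29.06 = 11.11.
η_II = COP_actual/COP_Carnot = 4.670/11.11 = 0.4204.

0.420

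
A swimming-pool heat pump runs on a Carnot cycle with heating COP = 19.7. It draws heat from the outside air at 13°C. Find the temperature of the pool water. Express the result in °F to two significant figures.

83 °F

COP_HP = T_H/(T_H − T_C) rearranges to T_H = COP·T_C/(COP − 1).
With T_C = 286.15 K, T_H = 19.7 × 286.15/18.70 = 301.45 K.
Converting, 301.45 K = 82.94°F.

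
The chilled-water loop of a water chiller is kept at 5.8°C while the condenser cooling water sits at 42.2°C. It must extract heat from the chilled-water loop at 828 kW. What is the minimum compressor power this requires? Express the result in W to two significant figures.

In absolute terms T_C = 278.95 K and T_H = 315.35 K, so ΔT = 36.40 K.
COP_Carnot = T_C/ΔT = 278.95/36.40 = 7.663.
Ẇ_min = Q̇/COP_Carnot = 828.0/7.663 = 108.0 kW = 108000 W.

110000 W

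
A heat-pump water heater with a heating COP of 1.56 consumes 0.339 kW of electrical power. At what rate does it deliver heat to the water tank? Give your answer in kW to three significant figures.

0.529 kW

Q̇_H = COP_HP × Ẇ = 1.56 × 0.3390 = 0.5288 kW.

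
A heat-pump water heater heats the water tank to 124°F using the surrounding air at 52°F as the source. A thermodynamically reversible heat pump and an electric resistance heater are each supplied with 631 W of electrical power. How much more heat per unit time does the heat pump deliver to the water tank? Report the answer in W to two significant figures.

4500 W

In absolute terms T_C = 284.26 K and T_H = 324.26 K, so ΔT = 40.00 K.
COP_Carnot = T_H/ΔT = 324.26/40.00 = 8.107.
The heat pump delivers Q̇_H = COP × Ẇ = 5115 W; the resistance heater delivers Ẇ = 631.0 W.
Extra = (COP − 1)·Ẇ = 4484 W.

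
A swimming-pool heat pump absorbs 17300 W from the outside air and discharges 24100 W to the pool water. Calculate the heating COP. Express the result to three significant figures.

The first law gives Q̇_H = Q̇_C + Ẇ, so the three rates are Q̇_C = 17300, Q̇_H = 24100, Ẇ = 6800 W.
COP_HP = Q̇_H/Ẇ = 24100/6800 = 3.544.

3.54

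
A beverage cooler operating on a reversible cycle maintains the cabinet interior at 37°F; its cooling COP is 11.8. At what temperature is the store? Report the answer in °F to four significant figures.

79.09 °F

COP_R = T_C/(T_H − T_C) gives T_H − T_C = T_C/COP.
With T_C = 275.93 K, T_H = 275.93 × (1 + 1/11.8) = 299.31 K.
Converting, 299.31 K = 79.09°F.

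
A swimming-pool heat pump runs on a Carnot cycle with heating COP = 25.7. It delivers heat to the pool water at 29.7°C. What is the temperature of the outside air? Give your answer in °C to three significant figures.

COP_HP = T_H/(T_H − T_C) gives T_H − T_C = T_H/COP.
With T_H = 302.85 K, T_C = 302.85 × (1 − 1/25.7) = 291.07 K.
Converting, 291.07 K = 17.92°C.

17.9 °C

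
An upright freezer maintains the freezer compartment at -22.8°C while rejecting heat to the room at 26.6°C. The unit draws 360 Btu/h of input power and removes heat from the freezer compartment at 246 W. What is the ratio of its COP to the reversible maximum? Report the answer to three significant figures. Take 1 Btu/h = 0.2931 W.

Converting, Q̇_C = 246.0 W = 839.3 Btu/h, so COP_actual = Q̇_C/Ẇ = 839.3/360.0 = 2.331.
In absolute terms T_C = 250.35 K and T_H = 299.75 K, so ΔT = 49.40 K.
COP_Carnot = T_C/ΔT = 250.35/49.40 = 5.068.
η_II = COP_actual/COP_Carnot = 2.331/5.068 = 0.4600.

0.460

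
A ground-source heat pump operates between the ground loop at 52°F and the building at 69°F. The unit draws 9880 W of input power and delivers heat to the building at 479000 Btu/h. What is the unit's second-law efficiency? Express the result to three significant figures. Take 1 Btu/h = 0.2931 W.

0.457

Converting, Q̇_H = 479000 Btu/h = 140400 W, so COP_actual = Q̇_H/Ẇ = 140400/9880 = 14.21.
In absolute terms T_C = 284.26 K and T_H = 293.71 K, so ΔT = 9.444 K.
COP_Carnot = T_H/ΔT = 293.71/9.444 = 31.10.
η_II = COP_actual/COP_Carnot = 14.21/31.10 = 0.4569.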